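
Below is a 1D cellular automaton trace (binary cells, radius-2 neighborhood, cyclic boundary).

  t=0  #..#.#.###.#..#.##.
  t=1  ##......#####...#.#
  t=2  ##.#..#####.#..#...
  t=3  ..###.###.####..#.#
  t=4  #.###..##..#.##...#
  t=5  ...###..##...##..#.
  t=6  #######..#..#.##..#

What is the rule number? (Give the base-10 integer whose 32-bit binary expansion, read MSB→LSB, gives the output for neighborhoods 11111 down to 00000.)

  [31] ##### => #  t=1,i=10
  [30] ####. => .  t=1,i=11
  [29] ###.# => #  t=0,i=9
  [28] ###.. => #  t=1,i=1
  [27] ##.## => .  t=3,i=5
  [26] ##.#. => #  t=0,i=10
  [25] ##..# => #  t=3,i=14
  [24] ##... => .  t=1,i=2
  [23] #.### => .  t=0,i=7
  [22] #.##. => #  t=0,i=16
  [21] #.#.# => .  t=0,i=5
  [20] #.#.. => #  t=0,i=0
  [19] #..## => .  t=2,i=5
  [18] #..#. => .  t=0,i=2
  [17] #...# => .  t=1,i=14
  [16] #.... => #  t=1,i=3
  [15] .#### => #  t=1,i=9
  [14] .###. => #  t=0,i=8
  [13] .##.# => .  t=0,i=17
  [12] .##.. => #  t=4,i=8
  [11] .#.## => .  t=0,i=6
  [10] .#.#. => .  t=0,i=4
  [9] .#..# => #  t=0,i=1
  [8] .#... => #  t=2,i=16
  [7] ..### => #  t=1,i=8
  [6] ..##. => .  t=2,i=0
  [5] ..#.# => .  t=0,i=3
  [4] ..#.. => .  t=2,i=15
  [3] ...## => #  t=1,i=7
  [2] ...#. => #  t=1,i=15
  [1] ....# => #  t=1,i=6
  [0] ..... => .  t=1,i=4
  bits 10110110010100011101001110001110 = 3058815886

3058815886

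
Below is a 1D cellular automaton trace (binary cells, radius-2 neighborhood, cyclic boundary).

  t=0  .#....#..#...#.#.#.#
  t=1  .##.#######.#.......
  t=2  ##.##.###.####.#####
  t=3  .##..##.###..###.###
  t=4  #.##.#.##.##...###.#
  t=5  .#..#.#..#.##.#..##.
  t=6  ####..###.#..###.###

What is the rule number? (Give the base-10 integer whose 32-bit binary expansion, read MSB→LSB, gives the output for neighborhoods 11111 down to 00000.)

3214154591

  ##### -> #   bit 31 = 1  t=1,i=6
  ####. -> .   bit 30 = 0  t=1,i=9
  ###.# -> #   bit 29 = 1  t=1,i=10
  ###.. -> #   bit 28 = 1  t=3,i=10
  ##.## -> #   bit 27 = 1  t=1,i=3
  ##.#. -> #   bit 26 = 1  t=1,i=11
  ##..# -> #   bit 25 = 1  t=3,i=3
  ##... -> #   bit 24 = 1  t=4,i=12
  #.### -> #   bit 23 = 1  t=1,i=4
  #.##. -> .   bit 22 = 0  t=2,i=3
  #.#.# -> .   bit 21 = 0  t=0,i=15
  #.#.. -> #   bit 20 = 1  t=0,i=1
  #..## -> .   bit 19 = 0  t=3,i=4
  #..#. -> #   bit 18 = 1  t=0,i=8
  #...# -> .   bit 17 = 0  t=0,i=11
  #.... -> .   bit 16 = 0  t=0,i=3
  .#### -> .   bit 15 = 0  t=1,i=5
  .###. -> .   bit 14 = 0  t=2,i=7
  .##.# -> .   bit 13 = 0  t=1,i=2
  .##.. -> #   bit 12 = 1  t=3,i=2
  .#.## -> #   bit 11 = 1  t=4,i=6
  .#.#. -> .   bit 10 = 0  t=0,i=0
  .#..# -> #   bit 9 = 1  t=0,i=7
  .#... -> #   bit 8 = 1  t=0,i=2
  ..### -> .   bit 7 = 0  t=3,i=13
  ..##. -> #   bit 6 = 1  t=1,i=1
  ..#.# -> .   bit 5 = 0  t=0,i=13
  ..#.. -> #   bit 4 = 1  t=0,i=6
  ...## -> #   bit 3 = 1  t=1,i=0
  ...#. -> #   bit 2 = 1  t=0,i=5
  ....# -> #   bit 1 = 1  t=0,i=4
  ..... -> #   bit 0 = 1  t=1,i=15
  bits 10111111100101000001101101011111 = 3214154591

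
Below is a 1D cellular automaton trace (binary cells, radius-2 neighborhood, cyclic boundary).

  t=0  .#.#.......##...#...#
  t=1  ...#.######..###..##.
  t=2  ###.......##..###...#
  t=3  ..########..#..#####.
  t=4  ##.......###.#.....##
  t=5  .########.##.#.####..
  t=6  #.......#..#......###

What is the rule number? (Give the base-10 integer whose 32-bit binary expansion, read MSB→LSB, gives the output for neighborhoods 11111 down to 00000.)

857170447

  #####|.  b31=0 t=1,i=7
  ####.|.  b30=0 t=1,i=9
  ###.#|#  b29=1 t=4,i=11
  ###..|#  b28=1 t=1,i=10
  ##.##|.  b27=0 t=5,i=9
  ##.#.|.  b26=0 t=4,i=12
  ##..#|#  b25=1 t=1,i=11
  ##...|#  b24=1 t=0,i=13
  #.###|.  b23=0 t=1,i=5
  #.##.|.  b22=0 t=5,i=10
  #.#.#|.  b21=0 t=0,i=1
  #.#..|#  b20=1 t=0,i=3
  #..##|.  b19=0 t=1,i=12
  #..#.|#  b18=1 t=3,i=11
  #...#|#  b17=1 t=0,i=14
  #....|#  b16=1 t=0,i=5
  .####|.  b15=0 t=1,i=6
  .###.|#  b14=1 t=1,i=14
  .##.#|#  b13=1 t=5,i=11
  .##..|.  b12=0 t=0,i=12
  .#.##|.  b11=0 t=1,i=4
  .#.#.|.  b10=0 t=0,i=0
  .#..#|#  b9=1 t=3,i=13
  .#...|.  b8=0 t=0,i=4
  ..###|.  b7=0 t=1,i=13
  ..##.|.  b6=0 t=0,i=11
  ..#.#|.  b5=0 t=0,i=20
  ..#..|.  b4=0 t=0,i=16
  ...##|#  b3=1 t=0,i=10
  ...#.|#  b2=1 t=0,i=15
  ....#|#  b1=1 t=0,i=9
  .....|#  b0=1 t=0,i=6
  bits 00110011000101110110001000001111 = 857170447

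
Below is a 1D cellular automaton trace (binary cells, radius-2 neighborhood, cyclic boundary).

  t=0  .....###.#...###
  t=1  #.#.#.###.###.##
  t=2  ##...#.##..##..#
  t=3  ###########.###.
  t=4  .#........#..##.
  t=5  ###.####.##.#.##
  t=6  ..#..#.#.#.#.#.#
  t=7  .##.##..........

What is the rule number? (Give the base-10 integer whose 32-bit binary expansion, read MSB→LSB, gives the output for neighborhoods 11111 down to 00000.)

  nb #####: next=.  (t=3,i=2, bit31=0)
  nb ####.: next=.  (t=3,i=9, bit30=0)
  nb ###.#: next=#  (t=0,i=7, bit29=1)
  nb ###..: next=#  (t=0,i=15, bit28=1)
  nb ##.##: next=.  (t=1,i=9, bit27=0)
  nb ##.#.: next=#  (t=0,i=8, bit26=1)
  nb ##..#: next=#  (t=2,i=9, bit25=1)
  nb ##...: next=#  (t=0,i=0, bit24=1)
  nb #.###: next=.  (t=1,i=6, bit23=0)
  nb #.##.: next=#  (t=2,i=7, bit22=1)
  nb #.#.#: next=.  (t=1,i=2, bit21=0)
  nb #.#..: next=.  (t=0,i=9, bit20=0)
  nb #..##: next=#  (t=2,i=10, bit19=1)
  nb #..#.: next=#  (t=4,i=0, bit18=1)
  nb #...#: next=#  (t=0,i=11, bit17=1)
  nb #....: next=.  (t=0,i=1, bit16=0)
  nb .####: next=#  (t=3,i=1, bit15=1)
  nb .###.: next=#  (t=0,i=6, bit14=1)
  nb .##.#: next=.  (t=5,i=10, bit13=0)
  nb .##..: next=#  (t=2,i=8, bit12=1)
  nb .#.##: next=#  (t=1,i=5, bit11=1)
  nb .#.#.: next=.  (t=1,i=3, bit10=0)
  nb .#..#: next=.  (t=4,i=11, bit9=0)
  nb .#...: next=#  (t=0,i=10, bit8=1)
  nb ..###: next=.  (t=0,i=5, bit7=0)
  nb ..##.: next=.  (t=2,i=11, bit6=0)
  nb ..#.#: next=#  (t=2,i=5, bit5=1)
  nb ..#..: next=#  (t=4,i=1, bit4=1)
  nb ...##: next=#  (t=0,i=4, bit3=1)
  nb ...#.: next=#  (t=2,i=4, bit2=1)
  nb ....#: next=.  (t=0,i=3, bit1=0)
  nb .....: next=#  (t=0,i=2, bit0=1)
  bits 00110111010011101101100100111101 = 927914301

927914301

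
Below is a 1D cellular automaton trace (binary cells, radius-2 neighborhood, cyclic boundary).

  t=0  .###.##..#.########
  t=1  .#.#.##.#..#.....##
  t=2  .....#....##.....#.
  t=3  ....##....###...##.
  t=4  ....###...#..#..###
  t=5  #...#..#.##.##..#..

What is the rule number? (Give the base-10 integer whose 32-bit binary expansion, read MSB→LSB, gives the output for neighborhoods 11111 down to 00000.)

  [31] ##### => .  t=0,i=13
  [30] ####. => #  t=0,i=17
  [29] ###.# => #  t=0,i=3
  [28] ###.. => .  t=3,i=12
  [27] ##.## => .  t=0,i=0
  [26] ##.#. => .  t=1,i=0
  [25] ##..# => .  t=0,i=7
  [24] ##... => #  t=2,i=12
  [23] #.### => #  t=0,i=1
  [22] #.##. => #  t=0,i=5
  [21] #.#.# => .  t=1,i=1
  [20] #.#.. => .  t=1,i=8
  [19] #..## => .  t=4,i=15
  [18] #..#. => #  t=0,i=8
  [17] #...# => .  t=3,i=14
  [16] #.... => .  t=1,i=13
  [15] .#### => .  t=0,i=12
  [14] .###. => .  t=0,i=2
  [13] .##.# => .  t=1,i=6
  [12] .##.. => #  t=0,i=6
  [11] .#.## => .  t=0,i=10
  [10] .#.#. => .  t=1,i=2
  [9] .#..# => .  t=1,i=9
  [8] .#... => .  t=1,i=12
  [7] ..### => #  t=3,i=10
  [6] ..##. => #  t=1,i=17
  [5] ..#.# => .  t=0,i=9
  [4] ..#.. => #  t=1,i=11
  [3] ...## => .  t=1,i=16
  [2] ...#. => #  t=2,i=4
  [1] ....# => .  t=1,i=15
  [0] ..... => .  t=1,i=14
  bits 01100001110001000001000011010100 = 1640239316

1640239316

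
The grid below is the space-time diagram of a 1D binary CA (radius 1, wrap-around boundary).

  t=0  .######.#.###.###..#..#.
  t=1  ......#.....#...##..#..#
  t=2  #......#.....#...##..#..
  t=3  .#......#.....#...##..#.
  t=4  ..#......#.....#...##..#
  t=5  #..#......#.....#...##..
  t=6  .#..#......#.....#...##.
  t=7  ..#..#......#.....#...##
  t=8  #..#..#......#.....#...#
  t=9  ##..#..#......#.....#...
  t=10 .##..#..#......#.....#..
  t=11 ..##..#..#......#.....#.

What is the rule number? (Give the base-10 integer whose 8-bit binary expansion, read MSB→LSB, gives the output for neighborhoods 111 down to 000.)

80

  ### -> .   bit 7 = 0  t=0,i=2
  ##. -> #   bit 6 = 1  t=0,i=6
  #.# -> .   bit 5 = 0  t=0,i=7
  #.. -> #   bit 4 = 1  t=0,i=17
  .## -> .   bit 3 = 0  t=0,i=1
  .#. -> .   bit 2 = 0  t=0,i=8
  ..# -> .   bit 1 = 0  t=0,i=0
  ... -> .   bit 0 = 0  t=1,i=1
  bits 01010000 = 80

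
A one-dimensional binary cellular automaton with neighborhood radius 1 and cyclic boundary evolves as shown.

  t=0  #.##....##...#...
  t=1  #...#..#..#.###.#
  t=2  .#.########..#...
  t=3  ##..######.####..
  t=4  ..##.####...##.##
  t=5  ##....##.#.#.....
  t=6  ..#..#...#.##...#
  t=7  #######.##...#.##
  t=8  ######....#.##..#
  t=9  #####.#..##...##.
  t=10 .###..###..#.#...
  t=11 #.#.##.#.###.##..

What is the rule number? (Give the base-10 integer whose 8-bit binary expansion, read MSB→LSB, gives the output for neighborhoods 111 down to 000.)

  [7] ### => #  t=1,i=13
  [6] ##. => .  t=0,i=3
  [5] #.# => .  t=0,i=1
  [4] #.. => #  t=0,i=4
  [3] .## => .  t=0,i=2
  [2] .#. => #  t=0,i=0
  [1] ..# => #  t=0,i=7
  [0] ... => .  t=0,i=5
  bits 10010110 = 150

150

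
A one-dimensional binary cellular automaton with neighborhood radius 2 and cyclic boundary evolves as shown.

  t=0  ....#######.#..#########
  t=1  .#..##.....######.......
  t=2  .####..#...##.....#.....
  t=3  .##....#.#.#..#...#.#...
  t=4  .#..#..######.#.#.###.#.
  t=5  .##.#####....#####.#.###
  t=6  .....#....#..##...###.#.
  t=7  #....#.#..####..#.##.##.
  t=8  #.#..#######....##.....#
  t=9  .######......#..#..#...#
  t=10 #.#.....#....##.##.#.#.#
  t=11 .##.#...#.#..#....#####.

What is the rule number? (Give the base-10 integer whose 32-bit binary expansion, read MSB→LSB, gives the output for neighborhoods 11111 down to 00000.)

  [31] ##### => .  t=0,i=6
  [30] ####. => .  t=0,i=9
  [29] ###.# => .  t=0,i=10
  [28] ###.. => .  t=0,i=23
  [27] ##.## => .  t=5,i=0
  [26] ##.#. => #  t=0,i=11
  [25] ##..# => .  t=2,i=5
  [24] ##... => .  t=0,i=0
  [23] #.### => .  t=4,i=18
  [22] #.##. => .  t=5,i=1
  [21] #.#.# => #  t=3,i=9
  [20] #.#.. => #  t=0,i=12
  [19] #..## => #  t=0,i=14
  [18] #..#. => .  t=2,i=6
  [17] #...# => #  t=2,i=9
  [16] #.... => #  t=0,i=1
  [15] .#### => #  t=0,i=5
  [14] .###. => #  t=4,i=19
  [13] .##.# => .  t=5,i=2
  [12] .##.. => .  t=1,i=5
  [11] .#.## => #  t=4,i=17
  [10] .#.#. => #  t=3,i=8
  [9] .#..# => #  t=0,i=13
  [8] .#... => .  t=2,i=8
  [7] ..### => #  t=0,i=4
  [6] ..##. => #  t=1,i=4
  [5] ..#.# => #  t=3,i=7
  [4] ..#.. => #  t=1,i=1
  [3] ...## => .  t=0,i=3
  [2] ...#. => .  t=1,i=0
  [1] ....# => .  t=0,i=2
  [0] ..... => .  t=1,i=8
  bits 00000100001110111100111011110000 = 71028464

71028464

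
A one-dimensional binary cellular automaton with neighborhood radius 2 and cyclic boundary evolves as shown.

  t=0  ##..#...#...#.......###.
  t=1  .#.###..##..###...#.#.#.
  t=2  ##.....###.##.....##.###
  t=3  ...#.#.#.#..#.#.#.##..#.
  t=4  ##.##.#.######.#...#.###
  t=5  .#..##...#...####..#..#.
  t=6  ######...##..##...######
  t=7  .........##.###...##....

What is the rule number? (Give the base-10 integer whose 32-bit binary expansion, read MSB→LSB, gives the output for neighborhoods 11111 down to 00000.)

  nb #####: next=.  (t=2,i=23, bit31=0)
  nb ####.: next=.  (t=2,i=0, bit30=0)
  nb ###.#: next=#  (t=0,i=22, bit29=1)
  nb ###..: next=.  (t=1,i=5, bit28=0)
  nb ##.##: next=.  (t=0,i=23, bit27=0)
  nb ##.#.: next=#  (t=4,i=5, bit26=1)
  nb ##..#: next=.  (t=0,i=2, bit25=0)
  nb ##...: next=.  (t=1,i=15, bit24=0)
  nb #.###: next=.  (t=1,i=3, bit23=0)
  nb #.##.: next=.  (t=0,i=0, bit22=0)
  nb #.#.#: next=.  (t=1,i=20, bit21=0)
  nb #.#..: next=#  (t=1,i=22, bit20=1)
  nb #..##: next=#  (t=1,i=7, bit19=1)
  nb #..#.: next=#  (t=0,i=3, bit18=1)
  nb #...#: next=.  (t=0,i=6, bit17=0)
  nb #....: next=#  (t=0,i=14, bit16=1)
  nb .####: next=#  (t=2,i=22, bit15=1)
  nb .###.: next=.  (t=0,i=21, bit14=0)
  nb .##.#: next=#  (t=2,i=19, bit13=1)
  nb .##..: next=#  (t=0,i=1, bit12=1)
  nb .#.##: next=.  (t=1,i=2, bit11=0)
  nb .#.#.: next=#  (t=1,i=19, bit10=1)
  nb .#..#: next=#  (t=1,i=23, bit9=1)
  nb .#...: next=#  (t=0,i=5, bit8=1)
  nb ..###: next=#  (t=0,i=20, bit7=1)
  nb ..##.: next=#  (t=1,i=8, bit6=1)
  nb ..#.#: next=#  (t=1,i=1, bit5=1)
  nb ..#..: next=#  (t=0,i=4, bit4=1)
  nb ...##: next=.  (t=0,i=19, bit3=0)
  nb ...#.: next=.  (t=0,i=7, bit2=0)
  nb ....#: next=#  (t=0,i=18, bit1=1)
  nb .....: next=.  (t=0,i=15, bit0=0)
  bits 00100100000111011011011111110010 = 605927410

605927410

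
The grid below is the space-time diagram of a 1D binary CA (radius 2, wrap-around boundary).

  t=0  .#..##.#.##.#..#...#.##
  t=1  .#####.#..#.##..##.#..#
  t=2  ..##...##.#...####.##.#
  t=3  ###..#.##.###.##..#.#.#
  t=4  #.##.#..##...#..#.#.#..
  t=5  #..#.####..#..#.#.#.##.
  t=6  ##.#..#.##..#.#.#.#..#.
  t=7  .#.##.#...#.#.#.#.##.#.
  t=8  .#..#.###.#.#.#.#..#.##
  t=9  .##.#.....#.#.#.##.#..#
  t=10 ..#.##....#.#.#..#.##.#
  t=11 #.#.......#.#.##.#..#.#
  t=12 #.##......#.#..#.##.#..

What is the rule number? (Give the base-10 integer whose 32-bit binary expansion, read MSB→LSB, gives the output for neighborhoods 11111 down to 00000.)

2587534304

  nb #####: next=#  (t=1,i=3, bit31=1)
  nb ####.: next=.  (t=1,i=4, bit30=0)
  nb ###.#: next=.  (t=1,i=5, bit29=0)
  nb ###..: next=#  (t=3,i=2, bit28=1)
  nb ##.##: next=#  (t=2,i=18, bit27=1)
  nb ##.#.: next=.  (t=0,i=0, bit26=0)
  nb ##..#: next=#  (t=1,i=14, bit25=1)
  nb ##...: next=.  (t=2,i=4, bit24=0)
  nb #.###: next=.  (t=1,i=1, bit23=0)
  nb #.##.: next=.  (t=0,i=9, bit22=0)
  nb #.#.#: next=#  (t=0,i=7, bit21=1)
  nb #.#..: next=#  (t=0,i=1, bit20=1)
  nb #..##: next=#  (t=0,i=3, bit19=1)
  nb #..#.: next=.  (t=0,i=14, bit18=0)
  nb #...#: next=#  (t=0,i=17, bit17=1)
  nb #....: next=.  (t=9,i=6, bit16=0)
  nb .####: next=#  (t=1,i=2, bit15=1)
  nb .###.: next=.  (t=3,i=11, bit14=0)
  nb .##.#: next=#  (t=0,i=5, bit13=1)
  nb .##..: next=.  (t=1,i=13, bit12=0)
  nb .#.##: next=.  (t=0,i=8, bit11=0)
  nb .#.#.: next=.  (t=3,i=19, bit10=0)
  nb .#..#: next=#  (t=0,i=2, bit9=1)
  nb .#...: next=#  (t=0,i=16, bit8=1)
  nb ..###: next=#  (t=2,i=14, bit7=1)
  nb ..##.: next=#  (t=0,i=4, bit6=1)
  nb ..#.#: next=#  (t=0,i=19, bit5=1)
  nb ..#..: next=.  (t=0,i=15, bit4=0)
  nb ...##: next=.  (t=2,i=6, bit3=0)
  nb ...#.: next=.  (t=0,i=18, bit2=0)
  nb ....#: next=.  (t=9,i=8, bit1=0)
  nb .....: next=.  (t=9,i=7, bit0=0)
  bits 10011010001110101010001111100000 = 2587534304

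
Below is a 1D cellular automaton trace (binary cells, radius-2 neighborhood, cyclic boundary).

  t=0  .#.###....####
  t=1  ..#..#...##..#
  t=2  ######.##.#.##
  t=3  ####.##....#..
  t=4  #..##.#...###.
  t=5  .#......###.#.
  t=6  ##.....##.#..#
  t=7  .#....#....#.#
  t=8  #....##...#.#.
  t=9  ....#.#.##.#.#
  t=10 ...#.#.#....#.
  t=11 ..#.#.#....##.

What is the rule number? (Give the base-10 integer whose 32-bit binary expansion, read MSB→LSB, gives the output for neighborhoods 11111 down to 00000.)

3087408796

  nb #####: next=#  (t=2,i=0, bit31=1)
  nb ####.: next=.  (t=0,i=12, bit30=0)
  nb ###.#: next=#  (t=0,i=13, bit29=1)
  nb ###..: next=#  (t=0,i=5, bit28=1)
  nb ##.##: next=#  (t=2,i=6, bit27=1)
  nb ##.#.: next=.  (t=0,i=0, bit26=0)
  nb ##..#: next=.  (t=1,i=11, bit25=0)
  nb ##...: next=.  (t=0,i=6, bit24=0)
  nb #.###: next=.  (t=0,i=3, bit23=0)
  nb #.##.: next=.  (t=2,i=7, bit22=0)
  nb #.#.#: next=.  (t=0,i=1, bit21=0)
  nb #.#..: next=.  (t=4,i=0, bit20=0)
  nb #..##: next=.  (t=3,i=13, bit19=0)
  nb #..#.: next=#  (t=1,i=1, bit18=1)
  nb #...#: next=#  (t=1,i=7, bit17=1)
  nb #....: next=.  (t=0,i=7, bit16=0)
  nb .####: next=.  (t=0,i=11, bit15=0)
  nb .###.: next=.  (t=0,i=4, bit14=0)
  nb .##.#: next=.  (t=2,i=8, bit13=0)
  nb .##..: next=#  (t=1,i=10, bit12=1)
  nb .#.##: next=#  (t=0,i=2, bit11=1)
  nb .#.#.: next=#  (t=7,i=0, bit10=1)
  nb .#..#: next=#  (t=1,i=0, bit9=1)
  nb .#...: next=.  (t=1,i=6, bit8=0)
  nb ..###: next=#  (t=0,i=10, bit7=1)
  nb ..##.: next=.  (t=1,i=9, bit6=0)
  nb ..#.#: next=.  (t=7,i=11, bit5=0)
  nb ..#..: next=#  (t=1,i=2, bit4=1)
  nb ...##: next=#  (t=0,i=9, bit3=1)
  nb ...#.: next=#  (t=3,i=10, bit2=1)
  nb ....#: next=.  (t=0,i=8, bit1=0)
  nb .....: next=.  (t=5,i=4, bit0=0)
  bits 10111000000001100001111010011100 = 3087408796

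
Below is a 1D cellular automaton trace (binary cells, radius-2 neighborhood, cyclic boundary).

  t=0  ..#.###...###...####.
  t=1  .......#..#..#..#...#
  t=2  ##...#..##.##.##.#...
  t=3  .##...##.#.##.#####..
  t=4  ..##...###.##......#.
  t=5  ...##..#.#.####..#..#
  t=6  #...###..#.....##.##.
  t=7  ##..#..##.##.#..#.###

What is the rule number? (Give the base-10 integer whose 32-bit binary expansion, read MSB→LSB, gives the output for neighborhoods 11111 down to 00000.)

  nb #####: next=.  (t=3,i=16, bit31=0)
  nb ####.: next=.  (t=0,i=18, bit30=0)
  nb ###.#: next=#  (t=4,i=9, bit29=1)
  nb ###..: next=.  (t=0,i=6, bit28=0)
  nb ##.##: next=.  (t=2,i=10, bit27=0)
  nb ##.#.: next=#  (t=2,i=16, bit26=1)
  nb ##..#: next=#  (t=5,i=5, bit25=1)
  nb ##...: next=#  (t=0,i=7, bit24=1)
  nb #.###: next=.  (t=0,i=4, bit23=0)
  nb #.##.: next=#  (t=2,i=11, bit22=1)
  nb #.#.#: next=#  (t=3,i=9, bit21=1)
  nb #.#..: next=#  (t=2,i=17, bit20=1)
  nb #..##: next=#  (t=2,i=7, bit19=1)
  nb #..#.: next=#  (t=1,i=9, bit18=1)
  nb #...#: next=.  (t=0,i=0, bit17=0)
  nb #....: next=#  (t=1,i=1, bit16=1)
  nb .####: next=.  (t=0,i=17, bit15=0)
  nb .###.: next=.  (t=0,i=5, bit14=0)
  nb .##.#: next=#  (t=2,i=9, bit13=1)
  nb .##..: next=#  (t=2,i=1, bit12=1)
  nb .#.##: next=.  (t=0,i=3, bit11=0)
  nb .#.#.: next=.  (t=5,i=8, bit10=0)
  nb .#..#: next=#  (t=1,i=8, bit9=1)
  nb .#...: next=#  (t=1,i=0, bit8=1)
  nb ..###: next=#  (t=0,i=10, bit7=1)
  nb ..##.: next=.  (t=2,i=0, bit6=0)
  nb ..#.#: next=.  (t=0,i=2, bit5=0)
  nb ..#..: next=.  (t=1,i=7, bit4=0)
  nb ...##: next=.  (t=0,i=9, bit3=0)
  nb ...#.: next=.  (t=0,i=1, bit2=0)
  nb ....#: next=#  (t=1,i=5, bit1=1)
  nb .....: next=.  (t=1,i=2, bit0=0)
  bits 00100111011111010011001110000010 = 662516610

662516610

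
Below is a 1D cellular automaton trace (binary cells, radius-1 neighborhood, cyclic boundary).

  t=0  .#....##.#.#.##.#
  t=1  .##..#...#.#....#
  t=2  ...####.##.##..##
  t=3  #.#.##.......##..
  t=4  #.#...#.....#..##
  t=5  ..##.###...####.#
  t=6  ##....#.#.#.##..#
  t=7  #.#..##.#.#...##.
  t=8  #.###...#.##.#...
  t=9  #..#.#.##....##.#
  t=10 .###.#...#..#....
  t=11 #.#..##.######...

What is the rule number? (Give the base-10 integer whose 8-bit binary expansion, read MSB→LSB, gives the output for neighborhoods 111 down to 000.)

  nb ###: next=#  (t=2,i=4, bit7=1)
  nb ##.: next=.  (t=0,i=7, bit6=0)
  nb #.#: next=.  (t=0,i=0, bit5=0)
  nb #..: next=#  (t=0,i=2, bit4=1)
  nb .##: next=.  (t=0,i=6, bit3=0)
  nb .#.: next=#  (t=0,i=1, bit2=1)
  nb ..#: next=#  (t=0,i=5, bit1=1)
  nb ...: next=.  (t=0,i=3, bit0=0)
  bits 10010110 = 150

150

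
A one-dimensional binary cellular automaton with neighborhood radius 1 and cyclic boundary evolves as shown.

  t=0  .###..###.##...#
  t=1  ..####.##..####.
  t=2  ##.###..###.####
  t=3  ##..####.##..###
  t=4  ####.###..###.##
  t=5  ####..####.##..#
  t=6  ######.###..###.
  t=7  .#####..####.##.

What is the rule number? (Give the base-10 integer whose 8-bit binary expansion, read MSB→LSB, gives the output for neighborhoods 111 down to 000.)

211

  [7] ### => #  t=0,i=2
  [6] ##. => #  t=0,i=3
  [5] #.# => .  t=0,i=0
  [4] #.. => #  t=0,i=4
  [3] .## => .  t=0,i=1
  [2] .#. => .  t=0,i=15
  [1] ..# => #  t=0,i=5
  [0] ... => #  t=0,i=13
  bits 11010011 = 211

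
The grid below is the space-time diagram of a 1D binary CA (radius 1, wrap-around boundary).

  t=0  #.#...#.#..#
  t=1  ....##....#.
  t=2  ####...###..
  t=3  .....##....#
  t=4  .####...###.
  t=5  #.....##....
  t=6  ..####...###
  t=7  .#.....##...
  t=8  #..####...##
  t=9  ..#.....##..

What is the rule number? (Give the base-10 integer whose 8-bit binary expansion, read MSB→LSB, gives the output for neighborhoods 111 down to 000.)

3

  ### -> .   bit 7 = 0  t=2,i=1
  ##. -> .   bit 6 = 0  t=0,i=0
  #.# -> .   bit 5 = 0  t=0,i=1
  #.. -> .   bit 4 = 0  t=0,i=3
  .## -> .   bit 3 = 0  t=0,i=11
  .#. -> .   bit 2 = 0  t=0,i=2
  ..# -> #   bit 1 = 1  t=0,i=5
  ... -> #   bit 0 = 1  t=0,i=4
  bits 00000011 = 3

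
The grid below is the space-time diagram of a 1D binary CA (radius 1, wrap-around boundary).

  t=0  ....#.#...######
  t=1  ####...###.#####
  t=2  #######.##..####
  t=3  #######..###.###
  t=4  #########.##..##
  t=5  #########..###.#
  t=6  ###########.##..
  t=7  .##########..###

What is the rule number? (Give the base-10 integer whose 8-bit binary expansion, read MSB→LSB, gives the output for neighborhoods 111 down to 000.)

211

  nb ###: next=#  (t=0,i=11, bit7=1)
  nb ##.: next=#  (t=0,i=15, bit6=1)
  nb #.#: next=.  (t=0,i=5, bit5=0)
  nb #..: next=#  (t=0,i=0, bit4=1)
  nb .##: next=.  (t=0,i=10, bit3=0)
  nb .#.: next=.  (t=0,i=4, bit2=0)
  nb ..#: next=#  (t=0,i=3, bit1=1)
  nb ...: next=#  (t=0,i=1, bit0=1)
  bits 11010011 = 211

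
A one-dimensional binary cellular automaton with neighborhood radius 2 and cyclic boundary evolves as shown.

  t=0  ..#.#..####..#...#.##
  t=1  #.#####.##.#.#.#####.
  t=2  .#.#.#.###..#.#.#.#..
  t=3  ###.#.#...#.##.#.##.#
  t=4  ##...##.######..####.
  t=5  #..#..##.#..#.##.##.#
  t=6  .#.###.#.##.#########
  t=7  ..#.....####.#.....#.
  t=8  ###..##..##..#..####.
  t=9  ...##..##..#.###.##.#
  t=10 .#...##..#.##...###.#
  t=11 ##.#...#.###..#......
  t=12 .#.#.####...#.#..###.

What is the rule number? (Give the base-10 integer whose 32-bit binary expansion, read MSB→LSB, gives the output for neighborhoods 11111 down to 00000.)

  ##### -> .   bit 31 = 0  t=1,i=4
  ####. -> #   bit 30 = 1  t=0,i=9
  ###.# -> .   bit 29 = 0  t=1,i=6
  ###.. -> .   bit 28 = 0  t=0,i=10
  ##.## -> #   bit 27 = 1  t=1,i=7
  ##.#. -> .   bit 26 = 0  t=1,i=10
  ##..# -> #   bit 25 = 1  t=0,i=0
  ##... -> .   bit 24 = 0  t=4,i=2
  #.### -> .   bit 23 = 0  t=1,i=2
  #.##. -> #   bit 22 = 1  t=0,i=19
  #.#.# -> .   bit 21 = 0  t=1,i=0
  #.#.. -> #   bit 20 = 1  t=0,i=4
  #..## -> #   bit 19 = 1  t=0,i=6
  #..#. -> .   bit 18 = 0  t=0,i=1
  #...# -> #   bit 17 = 1  t=0,i=15
  #.... -> .   bit 16 = 0  t=7,i=4
  .#### -> #   bit 15 = 1  t=0,i=8
  .###. -> .   bit 14 = 0  t=2,i=8
  .##.# -> #   bit 13 = 1  t=1,i=9
  .##.. -> .   bit 12 = 0  t=0,i=20
  .#.## -> #   bit 11 = 1  t=0,i=18
  .#.#. -> #   bit 10 = 1  t=0,i=3
  .#..# -> #   bit 9 = 1  t=0,i=5
  .#... -> .   bit 8 = 0  t=0,i=14
  ..### -> .   bit 7 = 0  t=0,i=7
  ..##. -> .   bit 6 = 0  t=4,i=5
  ..#.# -> #   bit 5 = 1  t=0,i=2
  ..#.. -> #   bit 4 = 1  t=0,i=13
  ...## -> .   bit 3 = 0  t=4,i=4
  ...#. -> #   bit 2 = 1  t=0,i=16
  ....# -> #   bit 1 = 1  t=7,i=6
  ..... -> #   bit 0 = 1  t=7,i=5
  bits 01001010010110101010111000110111 = 1247456823

1247456823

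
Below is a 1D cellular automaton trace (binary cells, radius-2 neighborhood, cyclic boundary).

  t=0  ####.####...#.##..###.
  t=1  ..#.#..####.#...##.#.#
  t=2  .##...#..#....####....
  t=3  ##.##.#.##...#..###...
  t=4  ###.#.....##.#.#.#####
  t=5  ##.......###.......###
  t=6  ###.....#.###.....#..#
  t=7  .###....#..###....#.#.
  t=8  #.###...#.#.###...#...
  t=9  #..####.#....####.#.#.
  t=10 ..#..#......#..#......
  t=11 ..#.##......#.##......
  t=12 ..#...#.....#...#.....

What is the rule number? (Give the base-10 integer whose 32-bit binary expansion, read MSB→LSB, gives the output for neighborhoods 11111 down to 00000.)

  #####|#  b31=1 t=4,i=0
  ####.|#  b30=1 t=0,i=2
  ###.#|.  b29=0 t=0,i=3
  ###..|#  b28=1 t=0,i=8
  ##.##|#  b27=1 t=0,i=4
  ##.#.|.  b26=0 t=1,i=11
  ##..#|#  b25=1 t=0,i=16
  ##...|#  b24=1 t=0,i=9
  #.###|.  b23=0 t=0,i=0
  #.##.|.  b22=0 t=0,i=14
  #.#.#|.  b21=0 t=1,i=19
  #.#..|.  b20=0 t=1,i=4
  #..##|#  b19=1 t=0,i=17
  #..#.|#  b18=1 t=1,i=1
  #...#|#  b17=1 t=0,i=10
  #....|.  b16=0 t=2,i=11
  .####|.  b15=0 t=0,i=1
  .###.|#  b14=1 t=0,i=19
  .##.#|#  b13=1 t=1,i=17
  .##..|.  b12=0 t=0,i=15
  .#.##|.  b11=0 t=0,i=13
  .#.#.|.  b10=0 t=1,i=3
  .#..#|.  b9=0 t=1,i=0
  .#...|.  b8=0 t=1,i=13
  ..###|.  b7=0 t=0,i=18
  ..##.|#  b6=1 t=1,i=16
  ..#.#|#  b5=1 t=0,i=12
  ..#..|#  b4=1 t=2,i=6
  ...##|#  b3=1 t=1,i=15
  ...#.|.  b2=0 t=0,i=11
  ....#|.  b1=0 t=2,i=12
  .....|.  b0=0 t=2,i=20
  bits 11011011000011100110000001111000 = 3675152504

3675152504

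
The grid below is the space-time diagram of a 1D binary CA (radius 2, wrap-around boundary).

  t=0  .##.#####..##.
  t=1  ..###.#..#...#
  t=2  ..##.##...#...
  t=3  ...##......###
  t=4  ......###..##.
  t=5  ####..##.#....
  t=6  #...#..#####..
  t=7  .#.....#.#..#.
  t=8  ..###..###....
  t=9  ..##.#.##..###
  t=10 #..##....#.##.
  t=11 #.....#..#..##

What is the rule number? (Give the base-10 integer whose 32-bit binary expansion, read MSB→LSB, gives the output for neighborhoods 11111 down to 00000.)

  #####|#  b31=1 t=0,i=6
  ####.|.  b30=0 t=0,i=7
  ###.#|.  b29=0 t=1,i=4
  ###..|.  b28=0 t=0,i=8
  ##.##|#  b27=1 t=0,i=3
  ##.#.|#  b26=1 t=1,i=5
  ##..#|#  b25=1 t=0,i=9
  ##...|.  b24=0 t=2,i=7
  #.###|#  b23=1 t=0,i=4
  #.##.|.  b22=0 t=2,i=5
  #.#.#|.  b21=0 t=9,i=5
  #.#..|#  b20=1 t=1,i=6
  #..##|.  b19=0 t=0,i=0
  #..#.|.  b18=0 t=1,i=8
  #...#|.  b17=0 t=1,i=11
  #....|#  b16=1 t=2,i=12
  .####|.  b15=0 t=0,i=5
  .###.|#  b14=1 t=1,i=3
  .##.#|#  b13=1 t=0,i=2
  .##..|.  b12=0 t=0,i=12
  .#.##|.  b11=0 t=9,i=6
  .#.#.|#  b10=1 t=7,i=8
  .#..#|.  b9=0 t=1,i=0
  .#...|#  b8=1 t=1,i=10
  ..###|#  b7=1 t=1,i=2
  ..##.|.  b6=0 t=0,i=1
  ..#.#|#  b5=1 t=7,i=7
  ..#..|.  b4=0 t=1,i=9
  ...##|.  b3=0 t=2,i=1
  ...#.|.  b2=0 t=1,i=12
  ....#|.  b1=0 t=2,i=0
  .....|#  b0=1 t=2,i=13
  bits 10001110100100010110010110100001 = 2391893409

2391893409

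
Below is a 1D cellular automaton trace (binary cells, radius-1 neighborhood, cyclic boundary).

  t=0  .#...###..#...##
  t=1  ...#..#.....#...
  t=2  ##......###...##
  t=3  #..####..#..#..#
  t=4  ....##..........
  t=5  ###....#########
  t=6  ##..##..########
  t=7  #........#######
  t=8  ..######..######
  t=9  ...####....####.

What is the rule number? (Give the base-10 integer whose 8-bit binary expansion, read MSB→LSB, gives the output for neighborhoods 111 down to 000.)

129

  ### -> #   bit 7 = 1  t=0,i=6
  ##. -> .   bit 6 = 0  t=0,i=7
  #.# -> .   bit 5 = 0  t=0,i=0
  #.. -> .   bit 4 = 0  t=0,i=2
  .## -> .   bit 3 = 0  t=0,i=5
  .#. -> .   bit 2 = 0  t=0,i=1
  ..# -> .   bit 1 = 0  t=0,i=4
  ... -> #   bit 0 = 1  t=0,i=3
  bits 10000001 = 129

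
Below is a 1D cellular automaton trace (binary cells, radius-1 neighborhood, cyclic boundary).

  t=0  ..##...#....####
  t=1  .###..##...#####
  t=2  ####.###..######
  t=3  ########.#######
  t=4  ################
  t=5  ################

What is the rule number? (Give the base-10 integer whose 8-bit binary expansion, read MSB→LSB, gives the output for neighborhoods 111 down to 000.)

  [7] ### => #  t=0,i=13
  [6] ##. => #  t=0,i=3
  [5] #.# => #  t=1,i=0
  [4] #.. => .  t=0,i=0
  [3] .## => #  t=0,i=2
  [2] .#. => #  t=0,i=7
  [1] ..# => #  t=0,i=1
  [0] ... => .  t=0,i=5
  bits 11101110 = 238

238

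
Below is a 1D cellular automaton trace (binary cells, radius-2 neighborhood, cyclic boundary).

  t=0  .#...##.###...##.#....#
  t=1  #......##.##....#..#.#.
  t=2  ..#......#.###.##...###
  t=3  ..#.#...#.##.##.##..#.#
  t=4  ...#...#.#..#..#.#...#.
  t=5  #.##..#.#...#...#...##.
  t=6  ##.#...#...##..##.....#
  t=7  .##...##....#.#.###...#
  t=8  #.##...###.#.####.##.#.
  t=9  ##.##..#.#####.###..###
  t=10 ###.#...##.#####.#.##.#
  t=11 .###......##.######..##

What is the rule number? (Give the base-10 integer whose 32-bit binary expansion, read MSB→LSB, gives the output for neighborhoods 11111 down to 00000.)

  [31] ##### => #  t=9,i=11
  [30] ####. => #  t=8,i=15
  [29] ###.# => #  t=2,i=13
  [28] ###.. => #  t=0,i=10
  [27] ##.## => #  t=0,i=7
  [26] ##.#. => #  t=0,i=16
  [25] ##..# => .  t=2,i=0
  [24] ##... => #  t=0,i=11
  [23] #.### => #  t=0,i=8
  [22] #.##. => .  t=1,i=10
  [21] #.#.# => #  t=1,i=21
  [20] #.#.. => .  t=0,i=1
  [19] #..## => #  t=6,i=14
  [18] #..#. => .  t=1,i=18
  [17] #...# => .  t=0,i=3
  [16] #.... => #  t=0,i=19
  [15] .#### => .  t=8,i=14
  [14] .###. => .  t=0,i=9
  [13] .##.# => .  t=0,i=6
  [12] .##.. => #  t=1,i=11
  [11] .#.## => #  t=2,i=10
  [10] .#.#. => #  t=0,i=0
  [9] .#..# => .  t=1,i=17
  [8] .#... => .  t=0,i=2
  [7] ..### => #  t=2,i=20
  [6] ..##. => .  t=0,i=5
  [5] ..#.# => .  t=0,i=22
  [4] ..#.. => #  t=1,i=16
  [3] ...## => .  t=0,i=4
  [2] ...#. => #  t=0,i=21
  [1] ....# => .  t=0,i=20
  [0] ..... => .  t=1,i=3
  bits 11111101101010010001110010010100 = 4255718548

4255718548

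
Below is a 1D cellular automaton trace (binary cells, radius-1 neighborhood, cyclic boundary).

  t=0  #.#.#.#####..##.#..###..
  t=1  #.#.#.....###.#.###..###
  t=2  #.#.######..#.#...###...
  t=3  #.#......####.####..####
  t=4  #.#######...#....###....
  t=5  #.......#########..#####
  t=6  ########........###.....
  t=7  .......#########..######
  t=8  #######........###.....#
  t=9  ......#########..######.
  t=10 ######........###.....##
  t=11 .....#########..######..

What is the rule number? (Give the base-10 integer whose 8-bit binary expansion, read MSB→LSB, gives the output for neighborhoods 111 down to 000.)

  [7] ### => .  t=0,i=7
  [6] ##. => #  t=0,i=10
  [5] #.# => .  t=0,i=1
  [4] #.. => #  t=0,i=11
  [3] .## => .  t=0,i=6
  [2] .#. => #  t=0,i=0
  [1] ..# => #  t=0,i=12
  [0] ... => #  t=1,i=6
  bits 01010111 = 87

87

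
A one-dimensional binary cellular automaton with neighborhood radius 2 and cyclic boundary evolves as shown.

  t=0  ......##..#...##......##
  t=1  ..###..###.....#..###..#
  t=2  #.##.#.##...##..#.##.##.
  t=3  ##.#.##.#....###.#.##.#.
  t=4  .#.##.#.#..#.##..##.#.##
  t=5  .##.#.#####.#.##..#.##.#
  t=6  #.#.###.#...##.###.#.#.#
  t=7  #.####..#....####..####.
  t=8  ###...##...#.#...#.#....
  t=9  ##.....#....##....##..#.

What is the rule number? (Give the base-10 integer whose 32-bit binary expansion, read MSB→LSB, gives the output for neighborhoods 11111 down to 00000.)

2327084675

  [31] ##### => #  t=5,i=8
  [30] ####. => .  t=5,i=9
  [29] ###.# => .  t=3,i=15
  [28] ###.. => .  t=1,i=4
  [27] ##.## => #  t=2,i=20
  [26] ##.#. => .  t=2,i=4
  [25] ##..# => #  t=0,i=8
  [24] ##... => .  t=0,i=0
  [23] #.### => #  t=5,i=6
  [22] #.##. => .  t=2,i=2
  [21] #.#.# => #  t=2,i=0
  [20] #.#.. => #  t=3,i=8
  [19] #..## => .  t=1,i=1
  [18] #..#. => #  t=0,i=9
  [17] #...# => .  t=0,i=12
  [16] #.... => .  t=0,i=1
  [15] .#### => .  t=5,i=7
  [14] .###. => #  t=1,i=3
  [13] .##.# => #  t=2,i=3
  [12] .##.. => #  t=0,i=7
  [11] .#.## => #  t=2,i=1
  [10] .#.#. => #  t=4,i=7
  [9] .#..# => #  t=1,i=0
  [8] .#... => .  t=0,i=11
  [7] ..### => #  t=1,i=2
  [6] ..##. => .  t=0,i=6
  [5] ..#.# => .  t=2,i=16
  [4] ..#.. => .  t=0,i=10
  [3] ...## => .  t=0,i=5
  [2] ...#. => .  t=1,i=14
  [1] ....# => #  t=0,i=4
  [0] ..... => #  t=0,i=2
  bits 10001010101101000111111010000011 = 2327084675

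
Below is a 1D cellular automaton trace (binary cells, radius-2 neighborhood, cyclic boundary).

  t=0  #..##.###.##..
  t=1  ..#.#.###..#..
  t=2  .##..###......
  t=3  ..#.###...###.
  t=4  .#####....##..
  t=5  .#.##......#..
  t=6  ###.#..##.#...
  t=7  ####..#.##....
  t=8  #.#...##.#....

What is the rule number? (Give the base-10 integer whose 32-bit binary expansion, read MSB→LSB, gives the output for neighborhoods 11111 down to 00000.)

3834149029

  #####|#  b31=1 t=4,i=3
  ####.|#  b30=1 t=4,i=4
  ###.#|#  b29=1 t=0,i=8
  ###..|.  b28=0 t=1,i=8
  ##.##|.  b27=0 t=0,i=5
  ##.#.|#  b26=1 t=6,i=3
  ##..#|.  b25=0 t=0,i=12
  ##...|.  b24=0 t=2,i=8
  #.###|#  b23=1 t=0,i=6
  #.##.|.  b22=0 t=0,i=10
  #.#.#|.  b21=0 t=1,i=4
  #.#..|.  b20=0 t=6,i=4
  #..##|#  b19=1 t=0,i=2
  #..#.|.  b18=0 t=0,i=13
  #...#|.  b17=0 t=3,i=0
  #....|.  b16=0 t=1,i=13
  .####|.  b15=0 t=4,i=2
  .###.|#  b14=1 t=0,i=7
  .##.#|#  b13=1 t=0,i=4
  .##..|#  b12=1 t=0,i=11
  .#.##|#  b11=1 t=1,i=5
  .#.#.|.  b10=0 t=1,i=3
  .#..#|.  b9=0 t=0,i=1
  .#...|.  b8=0 t=1,i=12
  ..###|#  b7=1 t=2,i=5
  ..##.|.  b6=0 t=0,i=3
  ..#.#|#  b5=1 t=1,i=2
  ..#..|.  b4=0 t=0,i=0
  ...##|.  b3=0 t=2,i=0
  ...#.|#  b2=1 t=1,i=1
  ....#|.  b1=0 t=1,i=0
  .....|#  b0=1 t=2,i=10
  bits 11100100100010000111100010100101 = 3834149029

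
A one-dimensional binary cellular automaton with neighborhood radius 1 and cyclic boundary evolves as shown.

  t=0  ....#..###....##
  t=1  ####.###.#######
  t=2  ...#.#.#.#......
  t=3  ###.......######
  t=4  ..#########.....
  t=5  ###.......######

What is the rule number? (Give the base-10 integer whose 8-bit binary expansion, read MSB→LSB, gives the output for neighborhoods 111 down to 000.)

  ###|.  b7=0 t=0,i=8
  ##.|#  b6=1 t=0,i=9
  #.#|.  b5=0 t=1,i=4
  #..|#  b4=1 t=0,i=0
  .##|#  b3=1 t=0,i=7
  .#.|.  b2=0 t=0,i=4
  ..#|#  b1=1 t=0,i=3
  ...|#  b0=1 t=0,i=1
  bits 01011011 = 91

91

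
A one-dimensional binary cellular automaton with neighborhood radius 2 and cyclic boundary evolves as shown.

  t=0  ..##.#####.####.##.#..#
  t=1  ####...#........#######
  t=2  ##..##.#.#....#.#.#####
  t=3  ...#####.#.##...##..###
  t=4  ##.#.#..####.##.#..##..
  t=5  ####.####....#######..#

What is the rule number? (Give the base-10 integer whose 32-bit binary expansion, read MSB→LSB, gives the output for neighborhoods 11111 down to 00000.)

  #####|#  b31=1 t=0,i=7
  ####.|.  b30=0 t=0,i=8
  ###.#|.  b29=0 t=0,i=9
  ###..|.  b28=0 t=1,i=3
  ##.##|.  b27=0 t=0,i=4
  ##.#.|#  b26=1 t=0,i=18
  ##..#|.  b25=0 t=2,i=2
  ##...|#  b24=1 t=1,i=4
  #.###|.  b23=0 t=0,i=5
  #.##.|#  b22=1 t=0,i=16
  #.#.#|#  b21=1 t=2,i=7
  #.#..|#  b20=1 t=0,i=19
  #..##|#  b19=1 t=0,i=1
  #..#.|#  b18=1 t=0,i=21
  #...#|#  b17=1 t=1,i=5
  #....|#  b16=1 t=1,i=9
  .####|.  b15=0 t=0,i=6
  .###.|.  b14=0 t=3,i=21
  .##.#|#  b13=1 t=0,i=3
  .##..|.  b12=0 t=3,i=12
  .#.##|#  b11=1 t=2,i=17
  .#.#.|.  b10=0 t=2,i=8
  .#..#|#  b9=1 t=0,i=0
  .#...|.  b8=0 t=1,i=8
  ..###|#  b7=1 t=1,i=16
  ..##.|#  b6=1 t=0,i=2
  ..#.#|.  b5=0 t=2,i=14
  ..#..|#  b4=1 t=0,i=22
  ...##|.  b3=0 t=1,i=15
  ...#.|.  b2=0 t=1,i=6
  ....#|#  b1=1 t=1,i=14
  .....|.  b0=0 t=1,i=10
  bits 10000101011111110010101011010010 = 2239703762

2239703762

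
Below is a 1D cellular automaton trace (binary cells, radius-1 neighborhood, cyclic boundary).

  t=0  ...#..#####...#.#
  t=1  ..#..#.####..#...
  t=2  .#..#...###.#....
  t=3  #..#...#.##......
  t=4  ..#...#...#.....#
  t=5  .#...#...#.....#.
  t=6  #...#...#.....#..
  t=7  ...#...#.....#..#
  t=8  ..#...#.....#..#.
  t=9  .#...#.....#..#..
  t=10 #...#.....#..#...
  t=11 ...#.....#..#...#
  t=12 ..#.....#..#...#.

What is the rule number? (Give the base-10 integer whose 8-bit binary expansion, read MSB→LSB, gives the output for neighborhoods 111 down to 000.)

  [7] ### => #  t=0,i=7
  [6] ##. => #  t=0,i=10
  [5] #.# => .  t=0,i=15
  [4] #.. => .  t=0,i=0
  [3] .## => .  t=0,i=6
  [2] .#. => .  t=0,i=3
  [1] ..# => #  t=0,i=2
  [0] ... => .  t=0,i=1
  bits 11000010 = 194

194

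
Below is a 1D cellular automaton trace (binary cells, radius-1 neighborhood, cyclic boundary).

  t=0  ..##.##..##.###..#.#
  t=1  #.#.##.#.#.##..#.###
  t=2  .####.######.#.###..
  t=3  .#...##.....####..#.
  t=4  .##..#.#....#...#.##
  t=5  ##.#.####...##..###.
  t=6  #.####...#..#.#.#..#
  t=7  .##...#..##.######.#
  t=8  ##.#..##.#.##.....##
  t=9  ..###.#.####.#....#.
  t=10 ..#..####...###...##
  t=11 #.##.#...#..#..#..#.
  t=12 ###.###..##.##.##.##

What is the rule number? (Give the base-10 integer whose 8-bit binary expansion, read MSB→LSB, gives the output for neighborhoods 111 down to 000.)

  ###|.  b7=0 t=0,i=13
  ##.|.  b6=0 t=0,i=3
  #.#|#  b5=1 t=0,i=4
  #..|#  b4=1 t=0,i=0
  .##|#  b3=1 t=0,i=2
  .#.|#  b2=1 t=0,i=17
  ..#|.  b1=0 t=0,i=1
  ...|.  b0=0 t=2,i=19
  bits 00111100 = 60

60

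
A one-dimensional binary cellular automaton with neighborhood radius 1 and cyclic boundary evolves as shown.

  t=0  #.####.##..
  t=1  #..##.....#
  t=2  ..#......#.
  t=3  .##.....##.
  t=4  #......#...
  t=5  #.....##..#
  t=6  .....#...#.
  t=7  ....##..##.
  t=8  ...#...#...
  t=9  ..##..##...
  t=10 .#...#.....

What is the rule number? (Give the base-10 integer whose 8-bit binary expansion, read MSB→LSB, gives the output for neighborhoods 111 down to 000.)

  nb ###: next=#  (t=0,i=3, bit7=1)
  nb ##.: next=.  (t=0,i=5, bit6=0)
  nb #.#: next=.  (t=0,i=1, bit5=0)
  nb #..: next=.  (t=0,i=9, bit4=0)
  nb .##: next=.  (t=0,i=2, bit3=0)
  nb .#.: next=#  (t=0,i=0, bit2=1)
  nb ..#: next=#  (t=0,i=10, bit1=1)
  nb ...: next=.  (t=1,i=6, bit0=0)
  bits 10000110 = 134

134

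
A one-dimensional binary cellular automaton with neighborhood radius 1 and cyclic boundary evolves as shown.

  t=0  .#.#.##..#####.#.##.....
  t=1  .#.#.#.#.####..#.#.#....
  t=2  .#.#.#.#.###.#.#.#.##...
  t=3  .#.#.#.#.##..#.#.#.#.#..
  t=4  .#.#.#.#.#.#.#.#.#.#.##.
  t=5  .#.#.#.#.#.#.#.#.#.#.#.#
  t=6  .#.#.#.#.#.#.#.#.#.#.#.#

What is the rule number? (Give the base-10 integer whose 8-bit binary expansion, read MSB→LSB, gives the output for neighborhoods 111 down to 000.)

  nb ###: next=#  (t=0,i=10, bit7=1)
  nb ##.: next=.  (t=0,i=6, bit6=0)
  nb #.#: next=.  (t=0,i=2, bit5=0)
  nb #..: next=#  (t=0,i=7, bit4=1)
  nb .##: next=#  (t=0,i=5, bit3=1)
  nb .#.: next=#  (t=0,i=1, bit2=1)
  nb ..#: next=.  (t=0,i=0, bit1=0)
  nb ...: next=.  (t=0,i=20, bit0=0)
  bits 10011100 = 156

156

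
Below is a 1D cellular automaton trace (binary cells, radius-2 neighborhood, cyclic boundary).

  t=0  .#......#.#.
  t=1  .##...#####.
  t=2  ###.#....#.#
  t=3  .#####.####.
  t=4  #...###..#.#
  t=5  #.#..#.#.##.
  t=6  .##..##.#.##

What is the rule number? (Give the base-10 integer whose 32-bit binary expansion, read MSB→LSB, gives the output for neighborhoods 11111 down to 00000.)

1847229814

  [31] ##### => .  t=1,i=8
  [30] ####. => #  t=1,i=9
  [29] ###.# => #  t=2,i=2
  [28] ###.. => .  t=1,i=10
  [27] ##.## => #  t=3,i=6
  [26] ##.#. => #  t=2,i=3
  [25] ##..# => #  t=1,i=11
  [24] ##... => .  t=1,i=3
  [23] #.### => .  t=2,i=11
  [22] #.##. => .  t=4,i=11
  [21] #.#.# => .  t=5,i=0
  [20] #.#.. => #  t=0,i=10
  [19] #..## => #  t=1,i=0
  [18] #..#. => .  t=0,i=0
  [17] #...# => #  t=1,i=4
  [16] #.... => .  t=0,i=3
  [15] .#### => .  t=1,i=7
  [14] .###. => #  t=4,i=5
  [13] .##.# => #  t=5,i=10
  [12] .##.. => #  t=1,i=2
  [11] .#.## => #  t=2,i=10
  [10] .#.#. => #  t=0,i=9
  [9] .#..# => .  t=0,i=11
  [8] .#... => #  t=0,i=2
  [7] ..### => .  t=1,i=6
  [6] ..##. => #  t=1,i=1
  [5] ..#.# => #  t=0,i=8
  [4] ..#.. => #  t=0,i=1
  [3] ...## => .  t=1,i=5
  [2] ...#. => #  t=0,i=7
  [1] ....# => #  t=0,i=6
  [0] ..... => .  t=0,i=4
  bits 01101110000110100111110101110110 = 1847229814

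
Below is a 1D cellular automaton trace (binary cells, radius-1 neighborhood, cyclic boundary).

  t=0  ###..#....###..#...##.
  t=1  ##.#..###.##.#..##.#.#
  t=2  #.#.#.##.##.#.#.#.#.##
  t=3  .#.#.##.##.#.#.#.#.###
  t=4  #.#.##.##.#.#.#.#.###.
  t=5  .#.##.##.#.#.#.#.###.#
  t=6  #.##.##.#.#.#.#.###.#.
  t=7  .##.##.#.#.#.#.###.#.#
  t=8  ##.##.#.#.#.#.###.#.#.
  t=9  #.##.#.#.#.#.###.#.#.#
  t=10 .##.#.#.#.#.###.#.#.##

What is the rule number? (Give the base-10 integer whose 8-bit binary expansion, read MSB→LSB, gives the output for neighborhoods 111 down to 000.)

185

  ### -> #   bit 7 = 1  t=0,i=1
  ##. -> .   bit 6 = 0  t=0,i=2
  #.# -> #   bit 5 = 1  t=0,i=21
  #.. -> #   bit 4 = 1  t=0,i=3
  .## -> #   bit 3 = 1  t=0,i=0
  .#. -> .   bit 2 = 0  t=0,i=5
  ..# -> .   bit 1 = 0  t=0,i=4
  ... -> #   bit 0 = 1  t=0,i=7
  bits 10111001 = 185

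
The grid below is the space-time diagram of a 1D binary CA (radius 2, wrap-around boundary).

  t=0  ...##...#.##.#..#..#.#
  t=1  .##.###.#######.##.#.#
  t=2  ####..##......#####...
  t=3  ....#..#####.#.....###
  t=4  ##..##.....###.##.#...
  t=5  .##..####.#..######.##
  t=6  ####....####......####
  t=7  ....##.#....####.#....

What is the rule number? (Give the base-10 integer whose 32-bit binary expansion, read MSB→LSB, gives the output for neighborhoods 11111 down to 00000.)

793983545

  nb #####: next=.  (t=1,i=10, bit31=0)
  nb ####.: next=.  (t=1,i=13, bit30=0)
  nb ###.#: next=#  (t=1,i=6, bit29=1)
  nb ###..: next=.  (t=2,i=3, bit28=0)
  nb ##.##: next=#  (t=1,i=3, bit27=1)
  nb ##.#.: next=#  (t=0,i=12, bit26=1)
  nb ##..#: next=#  (t=2,i=4, bit25=1)
  nb ##...: next=#  (t=0,i=5, bit24=1)
  nb #.###: next=.  (t=1,i=4, bit23=0)
  nb #.##.: next=#  (t=0,i=10, bit22=1)
  nb #.#.#: next=.  (t=1,i=19, bit21=0)
  nb #.#..: next=#  (t=0,i=13, bit20=1)
  nb #..##: next=.  (t=2,i=5, bit19=0)
  nb #..#.: next=.  (t=0,i=15, bit18=0)
  nb #...#: next=#  (t=0,i=1, bit17=1)
  nb #....: next=#  (t=2,i=9, bit16=1)
  nb .####: next=.  (t=1,i=9, bit15=0)
  nb .###.: next=.  (t=1,i=5, bit14=0)
  nb .##.#: next=#  (t=0,i=11, bit13=1)
  nb .##..: next=#  (t=0,i=4, bit12=1)
  nb .#.##: next=#  (t=0,i=9, bit11=1)
  nb .#.#.: next=.  (t=0,i=20, bit10=0)
  nb .#..#: next=#  (t=0,i=14, bit9=1)
  nb .#...: next=.  (t=0,i=0, bit8=0)
  nb ..###: next=.  (t=2,i=0, bit7=0)
  nb ..##.: next=.  (t=0,i=3, bit6=0)
  nb ..#.#: next=#  (t=0,i=8, bit5=1)
  nb ..#..: next=#  (t=0,i=16, bit4=1)
  nb ...##: next=#  (t=0,i=2, bit3=1)
  nb ...#.: next=.  (t=0,i=7, bit2=0)
  nb ....#: next=.  (t=2,i=12, bit1=0)
  nb .....: next=#  (t=2,i=10, bit0=1)
  bits 00101111010100110011101000111001 = 793983545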